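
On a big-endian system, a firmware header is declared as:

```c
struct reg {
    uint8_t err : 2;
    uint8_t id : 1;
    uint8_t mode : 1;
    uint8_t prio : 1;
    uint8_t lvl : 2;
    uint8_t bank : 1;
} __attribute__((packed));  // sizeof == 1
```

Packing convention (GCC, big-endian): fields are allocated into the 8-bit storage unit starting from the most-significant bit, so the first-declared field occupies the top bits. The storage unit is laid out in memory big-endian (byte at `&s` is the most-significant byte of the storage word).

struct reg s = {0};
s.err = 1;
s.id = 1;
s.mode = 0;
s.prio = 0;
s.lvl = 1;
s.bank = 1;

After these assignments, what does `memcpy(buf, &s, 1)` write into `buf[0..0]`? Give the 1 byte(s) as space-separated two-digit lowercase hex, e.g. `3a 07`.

63

[6+:2] err=1 & 0x3 = 0x1; word=0x40
[5+:1] id=1 & 0x1 = 0x1; word=0x60
[4+:1] mode=0 & 0x1 = 0x0; word=0x60
[3+:1] prio=0 & 0x1 = 0x0; word=0x60
[1+:2] lvl=1 & 0x3 = 0x1; word=0x62
[0+:1] bank=1 & 0x1 = 0x1; word=0x63
word = 0x63 → big-endian bytes:
  [0]=0x63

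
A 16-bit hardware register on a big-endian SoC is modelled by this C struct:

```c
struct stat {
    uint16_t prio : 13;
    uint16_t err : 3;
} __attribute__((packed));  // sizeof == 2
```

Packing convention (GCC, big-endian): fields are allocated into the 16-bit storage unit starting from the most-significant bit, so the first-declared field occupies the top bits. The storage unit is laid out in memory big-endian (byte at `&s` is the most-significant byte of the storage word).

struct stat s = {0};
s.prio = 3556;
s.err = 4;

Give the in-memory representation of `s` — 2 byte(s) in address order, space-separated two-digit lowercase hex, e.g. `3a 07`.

6f 24

prio:13 = 3556 → 0xde4 << 3 → word 0x6f20
err:3 = 4 → 0x4 << 0 → word 0x6f24
word = 0x6f24 → big-endian bytes:
  [0]=0x6f  [1]=0x24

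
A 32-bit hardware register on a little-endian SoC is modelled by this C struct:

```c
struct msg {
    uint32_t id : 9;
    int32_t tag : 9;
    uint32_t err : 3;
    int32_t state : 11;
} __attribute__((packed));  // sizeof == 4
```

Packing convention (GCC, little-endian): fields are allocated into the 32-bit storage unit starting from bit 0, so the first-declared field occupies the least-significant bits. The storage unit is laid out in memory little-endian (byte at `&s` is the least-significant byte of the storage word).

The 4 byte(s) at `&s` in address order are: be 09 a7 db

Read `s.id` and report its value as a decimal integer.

[0]=0xbe [1]=0x09 [2]=0xa7 [3]=0xdb (little-endian) → word 0xdba709be
id [0+:9] = (word>>0) & 0x1ff = 446  ←
tag [9+:9] = (word>>9) & 0x1ff = 388
err [18+:3] = (word>>18) & 0x7 = 1
state [21+:11] = (word>>21) & 0x7ff = 1757

446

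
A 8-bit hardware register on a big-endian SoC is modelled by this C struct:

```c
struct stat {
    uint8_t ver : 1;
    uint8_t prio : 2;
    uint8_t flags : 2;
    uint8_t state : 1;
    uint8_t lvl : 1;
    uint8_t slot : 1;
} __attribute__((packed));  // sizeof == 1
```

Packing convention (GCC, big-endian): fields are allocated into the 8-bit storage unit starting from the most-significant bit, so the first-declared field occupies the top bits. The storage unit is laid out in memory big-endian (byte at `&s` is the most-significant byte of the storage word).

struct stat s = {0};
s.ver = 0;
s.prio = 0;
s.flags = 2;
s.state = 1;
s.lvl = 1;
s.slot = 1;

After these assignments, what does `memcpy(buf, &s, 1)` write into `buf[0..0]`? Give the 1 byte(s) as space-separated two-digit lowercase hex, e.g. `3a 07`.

[7+:1] ver=0 & 0x1 = 0x0; word=0x00
[5+:2] prio=0 & 0x3 = 0x0; word=0x00
[3+:2] flags=2 & 0x3 = 0x2; word=0x10
[2+:1] state=1 & 0x1 = 0x1; word=0x14
[1+:1] lvl=1 & 0x1 = 0x1; word=0x16
[0+:1] slot=1 & 0x1 = 0x1; word=0x17
word = 0x17 → big-endian bytes:
  [0]=0x17

17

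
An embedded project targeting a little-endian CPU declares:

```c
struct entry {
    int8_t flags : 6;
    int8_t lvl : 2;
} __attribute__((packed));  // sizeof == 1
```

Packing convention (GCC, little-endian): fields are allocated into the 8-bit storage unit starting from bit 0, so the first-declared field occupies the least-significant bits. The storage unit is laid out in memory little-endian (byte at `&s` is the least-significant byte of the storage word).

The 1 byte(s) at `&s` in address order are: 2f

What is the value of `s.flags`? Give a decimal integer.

-17

[0]=0x2f (little-endian) → word 0x2f
flags [0+:6] = (word>>0) & 0x3f = 47  ←
lvl [6+:2] = (word>>6) & 0x3 = 0
flags signed 6b, MSB=1: 47 - 64 = -17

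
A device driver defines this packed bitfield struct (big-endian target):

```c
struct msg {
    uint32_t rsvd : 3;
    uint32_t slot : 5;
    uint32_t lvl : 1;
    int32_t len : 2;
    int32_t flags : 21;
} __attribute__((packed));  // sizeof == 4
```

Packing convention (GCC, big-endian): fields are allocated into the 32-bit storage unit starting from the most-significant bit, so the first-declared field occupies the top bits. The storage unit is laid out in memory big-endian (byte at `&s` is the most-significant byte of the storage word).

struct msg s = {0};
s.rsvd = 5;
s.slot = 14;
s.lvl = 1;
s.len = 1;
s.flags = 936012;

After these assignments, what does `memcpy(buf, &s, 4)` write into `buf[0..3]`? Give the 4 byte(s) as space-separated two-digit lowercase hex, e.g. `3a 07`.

rsvd (3b) val=5 bits=0x5 at bit 29: 0xa0000000
slot (5b) val=14 bits=0xe at bit 24: 0xae000000
lvl (1b) val=1 bits=0x1 at bit 23: 0xae800000
len (2b) val=1 bits=0x1 at bit 21: 0xaea00000
flags (21b) val=936012 bits=0xe484c at bit 0: 0xaeae484c
word = 0xaeae484c → big-endian bytes:
  [0]=0xae  [1]=0xae  [2]=0x48  [3]=0x4c

ae ae 48 4c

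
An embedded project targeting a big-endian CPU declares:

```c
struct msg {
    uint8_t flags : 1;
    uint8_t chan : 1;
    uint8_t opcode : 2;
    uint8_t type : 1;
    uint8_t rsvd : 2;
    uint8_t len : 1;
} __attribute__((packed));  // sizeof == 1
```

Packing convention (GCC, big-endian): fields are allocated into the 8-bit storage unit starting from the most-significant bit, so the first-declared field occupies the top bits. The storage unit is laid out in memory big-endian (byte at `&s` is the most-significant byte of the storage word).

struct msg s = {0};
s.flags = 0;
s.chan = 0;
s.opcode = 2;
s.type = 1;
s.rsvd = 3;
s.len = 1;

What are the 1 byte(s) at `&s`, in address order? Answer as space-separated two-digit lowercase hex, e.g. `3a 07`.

2f

[7+:1] flags=0 & 0x1 = 0x0; word=0x00
[6+:1] chan=0 & 0x1 = 0x0; word=0x00
[4+:2] opcode=2 & 0x3 = 0x2; word=0x20
[3+:1] type=1 & 0x1 = 0x1; word=0x28
[1+:2] rsvd=3 & 0x3 = 0x3; word=0x2e
[0+:1] len=1 & 0x1 = 0x1; word=0x2f
word = 0x2f → big-endian bytes:
  [0]=0x2f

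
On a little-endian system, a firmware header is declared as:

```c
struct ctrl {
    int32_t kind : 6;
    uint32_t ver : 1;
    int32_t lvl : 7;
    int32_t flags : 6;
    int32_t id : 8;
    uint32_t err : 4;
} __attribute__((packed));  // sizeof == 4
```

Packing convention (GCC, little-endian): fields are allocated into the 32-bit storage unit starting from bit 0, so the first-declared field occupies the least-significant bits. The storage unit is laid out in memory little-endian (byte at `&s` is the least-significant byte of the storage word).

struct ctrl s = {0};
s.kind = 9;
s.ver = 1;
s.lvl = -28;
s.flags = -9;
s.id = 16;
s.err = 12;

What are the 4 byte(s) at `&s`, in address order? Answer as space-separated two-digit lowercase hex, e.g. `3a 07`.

49 f2 0d c1

[0+:6] kind=9 & 0x3f = 0x9; word=0x00000009
[6+:1] ver=1 & 0x1 = 0x1; word=0x00000049
[7+:7] lvl=-28 & 0x7f = 0x64; word=0x00003249
[14+:6] flags=-9 & 0x3f = 0x37; word=0x000df249
[20+:8] id=16 & 0xff = 0x10; word=0x010df249
[28+:4] err=12 & 0xf = 0xc; word=0xc10df249
word = 0xc10df249 → little-endian bytes:
  [0]=0x49  [1]=0xf2  [2]=0x0d  [3]=0xc1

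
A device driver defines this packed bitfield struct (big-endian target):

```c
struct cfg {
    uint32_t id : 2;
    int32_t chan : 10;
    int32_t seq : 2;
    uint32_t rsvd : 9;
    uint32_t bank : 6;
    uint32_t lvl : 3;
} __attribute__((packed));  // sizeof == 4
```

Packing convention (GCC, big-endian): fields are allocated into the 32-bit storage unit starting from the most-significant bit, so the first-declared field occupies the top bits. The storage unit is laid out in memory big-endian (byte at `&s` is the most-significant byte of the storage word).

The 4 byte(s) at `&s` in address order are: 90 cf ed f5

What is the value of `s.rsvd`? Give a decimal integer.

502

[0]=0x90 [1]=0xcf [2]=0xed [3]=0xf5 (big-endian) → word 0x90cfedf5
id:2 @ bit 30 → (0x90cfedf5>>30)&0x3 = 0x2
chan:10 @ bit 20 → (0x90cfedf5>>20)&0x3ff = 0x10c
seq:2 @ bit 18 → (0x90cfedf5>>18)&0x3 = 0x3
rsvd:9 @ bit 9 → (0x90cfedf5>>9)&0x1ff = 0x1f6  ←
bank:6 @ bit 3 → (0x90cfedf5>>3)&0x3f = 0x3e
lvl:3 @ bit 0 → (0x90cfedf5>>0)&0x7 = 0x5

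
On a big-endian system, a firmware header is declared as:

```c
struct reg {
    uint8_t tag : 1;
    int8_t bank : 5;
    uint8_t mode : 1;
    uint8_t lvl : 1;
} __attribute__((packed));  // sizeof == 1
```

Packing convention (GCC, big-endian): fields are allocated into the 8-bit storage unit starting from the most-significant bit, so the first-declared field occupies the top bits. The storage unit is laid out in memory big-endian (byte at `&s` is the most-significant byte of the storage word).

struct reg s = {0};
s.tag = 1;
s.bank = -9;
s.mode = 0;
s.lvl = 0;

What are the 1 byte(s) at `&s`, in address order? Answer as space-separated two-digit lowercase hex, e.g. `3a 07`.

tag:1 = 1 → 0x1 << 7 → word 0x80
bank:5 = -9 → 0x17 << 2 → word 0xdc
mode:1 = 0 → 0x0 << 1 → word 0xdc
lvl:1 = 0 → 0x0 << 0 → word 0xdc
word = 0xdc → big-endian bytes:
  [0]=0xdc

dc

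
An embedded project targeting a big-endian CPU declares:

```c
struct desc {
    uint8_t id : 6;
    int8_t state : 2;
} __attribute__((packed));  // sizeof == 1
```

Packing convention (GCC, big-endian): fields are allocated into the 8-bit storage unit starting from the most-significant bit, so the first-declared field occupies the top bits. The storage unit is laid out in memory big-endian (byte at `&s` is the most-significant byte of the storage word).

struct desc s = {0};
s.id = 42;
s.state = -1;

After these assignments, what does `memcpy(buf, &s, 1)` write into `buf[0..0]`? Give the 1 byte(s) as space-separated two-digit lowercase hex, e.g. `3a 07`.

ab

id:6 = 42 → 0x2a << 2 → word 0xa8
state:2 = -1 → 0x3 << 0 → word 0xab
word = 0xab → big-endian bytes:
  [0]=0xab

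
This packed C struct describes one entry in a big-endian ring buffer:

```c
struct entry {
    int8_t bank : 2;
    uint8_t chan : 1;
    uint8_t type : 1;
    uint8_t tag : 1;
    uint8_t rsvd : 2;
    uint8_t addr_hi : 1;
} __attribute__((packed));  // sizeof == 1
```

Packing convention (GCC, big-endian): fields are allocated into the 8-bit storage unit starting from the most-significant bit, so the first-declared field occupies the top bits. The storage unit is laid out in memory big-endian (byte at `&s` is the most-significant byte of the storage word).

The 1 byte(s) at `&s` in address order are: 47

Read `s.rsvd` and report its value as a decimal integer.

[0]=0x47 (big-endian) → word 0x47
bank:2 @ bit 6 → (0x47>>6)&0x3 = 0x1
chan:1 @ bit 5 → (0x47>>5)&0x1 = 0x0
type:1 @ bit 4 → (0x47>>4)&0x1 = 0x0
tag:1 @ bit 3 → (0x47>>3)&0x1 = 0x0
rsvd:2 @ bit 1 → (0x47>>1)&0x3 = 0x3  ←
addr_hi:1 @ bit 0 → (0x47>>0)&0x1 = 0x1

3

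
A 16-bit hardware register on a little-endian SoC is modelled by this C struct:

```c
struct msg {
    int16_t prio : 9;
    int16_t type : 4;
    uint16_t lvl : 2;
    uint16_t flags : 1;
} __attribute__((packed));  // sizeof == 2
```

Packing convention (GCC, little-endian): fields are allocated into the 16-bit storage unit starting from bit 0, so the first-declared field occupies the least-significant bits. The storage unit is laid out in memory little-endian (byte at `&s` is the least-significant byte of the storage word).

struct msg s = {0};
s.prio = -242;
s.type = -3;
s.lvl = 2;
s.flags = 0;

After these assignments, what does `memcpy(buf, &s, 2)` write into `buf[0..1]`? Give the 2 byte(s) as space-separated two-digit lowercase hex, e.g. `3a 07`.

0e 5b

prio (9b) val=-242 bits=0x10e at bit 0: 0x010e
type (4b) val=-3 bits=0xd at bit 9: 0x1b0e
lvl (2b) val=2 bits=0x2 at bit 13: 0x5b0e
flags (1b) val=0 bits=0x0 at bit 15: 0x5b0e
word = 0x5b0e → little-endian bytes:
  [0]=0x0e  [1]=0x5b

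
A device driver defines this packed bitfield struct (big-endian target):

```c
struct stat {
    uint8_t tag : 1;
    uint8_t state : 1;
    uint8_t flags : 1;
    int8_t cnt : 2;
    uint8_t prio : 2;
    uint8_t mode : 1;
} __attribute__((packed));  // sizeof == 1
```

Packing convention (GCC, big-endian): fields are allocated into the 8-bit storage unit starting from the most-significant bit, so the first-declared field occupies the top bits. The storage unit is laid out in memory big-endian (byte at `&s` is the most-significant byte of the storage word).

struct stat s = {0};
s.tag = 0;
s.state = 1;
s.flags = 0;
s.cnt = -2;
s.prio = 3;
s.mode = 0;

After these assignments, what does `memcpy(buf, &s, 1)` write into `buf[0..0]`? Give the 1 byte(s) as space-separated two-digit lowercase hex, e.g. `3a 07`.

tag:1 = 0 → 0x0 << 7 → word 0x00
state:1 = 1 → 0x1 << 6 → word 0x40
flags:1 = 0 → 0x0 << 5 → word 0x40
cnt:2 = -2 → 0x2 << 3 → word 0x50
prio:2 = 3 → 0x3 << 1 → word 0x56
mode:1 = 0 → 0x0 << 0 → word 0x56
word = 0x56 → big-endian bytes:
  [0]=0x56

56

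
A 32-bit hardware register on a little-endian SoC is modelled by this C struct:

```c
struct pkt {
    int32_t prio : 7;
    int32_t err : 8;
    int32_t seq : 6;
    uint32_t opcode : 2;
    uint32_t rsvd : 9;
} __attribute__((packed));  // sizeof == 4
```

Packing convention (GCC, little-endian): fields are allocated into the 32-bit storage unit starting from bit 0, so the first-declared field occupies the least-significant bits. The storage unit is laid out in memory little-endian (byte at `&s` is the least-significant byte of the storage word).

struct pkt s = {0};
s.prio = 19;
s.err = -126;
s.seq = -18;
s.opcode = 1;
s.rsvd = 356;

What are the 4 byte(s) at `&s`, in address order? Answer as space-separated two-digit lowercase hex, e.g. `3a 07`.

13 41 37 b2

prio:7 = 19 → 0x13 << 0 → word 0x00000013
err:8 = -126 → 0x82 << 7 → word 0x00004113
seq:6 = -18 → 0x2e << 15 → word 0x00174113
opcode:2 = 1 → 0x1 << 21 → word 0x00374113
rsvd:9 = 356 → 0x164 << 23 → word 0xb2374113
word = 0xb2374113 → little-endian bytes:
  [0]=0x13  [1]=0x41  [2]=0x37  [3]=0xb2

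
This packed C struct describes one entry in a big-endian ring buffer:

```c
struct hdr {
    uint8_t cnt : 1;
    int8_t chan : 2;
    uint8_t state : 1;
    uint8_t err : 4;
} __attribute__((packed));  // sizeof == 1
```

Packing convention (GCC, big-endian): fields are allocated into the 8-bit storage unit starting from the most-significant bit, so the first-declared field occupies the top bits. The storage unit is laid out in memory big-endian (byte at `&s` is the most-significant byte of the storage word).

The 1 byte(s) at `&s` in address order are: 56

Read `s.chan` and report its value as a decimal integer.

-2

[0]=0x56 (big-endian) → word 0x56
cnt:1 @ bit 7 → (0x56>>7)&0x1 = 0x0
chan:2 @ bit 5 → (0x56>>5)&0x3 = 0x2  ←
state:1 @ bit 4 → (0x56>>4)&0x1 = 0x1
err:4 @ bit 0 → (0x56>>0)&0xf = 0x6
chan signed 2b, MSB=1: 2 - 4 = -2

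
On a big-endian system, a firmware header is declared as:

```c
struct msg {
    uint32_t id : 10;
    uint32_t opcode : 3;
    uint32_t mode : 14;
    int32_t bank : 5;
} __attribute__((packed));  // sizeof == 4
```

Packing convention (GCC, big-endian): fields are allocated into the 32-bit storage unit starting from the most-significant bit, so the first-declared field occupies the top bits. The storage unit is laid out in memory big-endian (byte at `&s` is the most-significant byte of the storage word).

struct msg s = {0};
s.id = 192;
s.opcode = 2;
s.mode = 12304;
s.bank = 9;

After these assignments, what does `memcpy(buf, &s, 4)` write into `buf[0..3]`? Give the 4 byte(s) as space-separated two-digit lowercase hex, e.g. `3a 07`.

id:10 = 192 → 0xc0 << 22 → word 0x30000000
opcode:3 = 2 → 0x2 << 19 → word 0x30100000
mode:14 = 12304 → 0x3010 << 5 → word 0x30160200
bank:5 = 9 → 0x9 << 0 → word 0x30160209
word = 0x30160209 → big-endian bytes:
  [0]=0x30  [1]=0x16  [2]=0x02  [3]=0x09

30 16 02 09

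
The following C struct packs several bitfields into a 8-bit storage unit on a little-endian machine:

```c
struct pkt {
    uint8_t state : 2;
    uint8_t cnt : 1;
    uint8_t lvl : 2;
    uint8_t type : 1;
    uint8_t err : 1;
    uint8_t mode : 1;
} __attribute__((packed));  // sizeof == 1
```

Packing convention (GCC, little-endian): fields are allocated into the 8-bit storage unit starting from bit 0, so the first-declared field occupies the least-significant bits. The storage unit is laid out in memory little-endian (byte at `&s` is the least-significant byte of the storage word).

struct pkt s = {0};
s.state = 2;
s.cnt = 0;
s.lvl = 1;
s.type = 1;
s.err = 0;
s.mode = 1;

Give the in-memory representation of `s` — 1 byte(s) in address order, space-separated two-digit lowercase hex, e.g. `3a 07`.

aa

[0+:2] state=2 & 0x3 = 0x2; word=0x02
[2+:1] cnt=0 & 0x1 = 0x0; word=0x02
[3+:2] lvl=1 & 0x3 = 0x1; word=0x0a
[5+:1] type=1 & 0x1 = 0x1; word=0x2a
[6+:1] err=0 & 0x1 = 0x0; word=0x2a
[7+:1] mode=1 & 0x1 = 0x1; word=0xaa
word = 0xaa → little-endian bytes:
  [0]=0xaa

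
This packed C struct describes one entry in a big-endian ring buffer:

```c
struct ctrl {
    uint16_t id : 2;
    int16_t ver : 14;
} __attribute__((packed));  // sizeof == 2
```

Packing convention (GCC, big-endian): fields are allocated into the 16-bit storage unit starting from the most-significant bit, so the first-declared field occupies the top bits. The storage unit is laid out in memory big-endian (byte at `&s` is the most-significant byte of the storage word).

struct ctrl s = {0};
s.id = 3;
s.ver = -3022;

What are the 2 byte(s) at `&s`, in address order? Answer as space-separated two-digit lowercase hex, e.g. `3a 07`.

id:2 = 3 → 0x3 << 14 → word 0xc000
ver:14 = -3022 → 0x3432 << 0 → word 0xf432
word = 0xf432 → big-endian bytes:
  [0]=0xf4  [1]=0x32

f4 32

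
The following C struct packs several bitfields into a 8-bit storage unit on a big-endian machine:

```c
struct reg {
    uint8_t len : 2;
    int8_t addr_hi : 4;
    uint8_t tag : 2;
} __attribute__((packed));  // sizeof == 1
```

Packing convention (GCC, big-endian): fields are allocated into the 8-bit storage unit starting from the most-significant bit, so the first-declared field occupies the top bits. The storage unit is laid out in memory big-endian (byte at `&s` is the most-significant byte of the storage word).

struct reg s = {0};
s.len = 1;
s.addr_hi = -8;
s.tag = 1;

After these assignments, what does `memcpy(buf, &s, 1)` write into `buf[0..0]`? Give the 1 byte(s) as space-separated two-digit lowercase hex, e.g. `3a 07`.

len:2 = 1 → 0x1 << 6 → word 0x40
addr_hi:4 = -8 → 0x8 << 2 → word 0x60
tag:2 = 1 → 0x1 << 0 → word 0x61
word = 0x61 → big-endian bytes:
  [0]=0x61

61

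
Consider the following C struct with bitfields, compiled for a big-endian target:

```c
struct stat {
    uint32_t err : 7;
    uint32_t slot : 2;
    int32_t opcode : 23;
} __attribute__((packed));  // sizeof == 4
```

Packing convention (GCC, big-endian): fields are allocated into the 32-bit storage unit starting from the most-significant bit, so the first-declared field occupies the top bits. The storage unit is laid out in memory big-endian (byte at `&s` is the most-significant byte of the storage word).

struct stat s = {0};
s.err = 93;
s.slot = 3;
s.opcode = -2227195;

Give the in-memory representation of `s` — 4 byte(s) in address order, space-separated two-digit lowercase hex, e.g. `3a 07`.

[25+:7] err=93 & 0x7f = 0x5d; word=0xba000000
[23+:2] slot=3 & 0x3 = 0x3; word=0xbb800000
[0+:23] opcode=-2227195 & 0x7fffff = 0x5e0405; word=0xbbde0405
word = 0xbbde0405 → big-endian bytes:
  [0]=0xbb  [1]=0xde  [2]=0x04  [3]=0x05

bb de 04 05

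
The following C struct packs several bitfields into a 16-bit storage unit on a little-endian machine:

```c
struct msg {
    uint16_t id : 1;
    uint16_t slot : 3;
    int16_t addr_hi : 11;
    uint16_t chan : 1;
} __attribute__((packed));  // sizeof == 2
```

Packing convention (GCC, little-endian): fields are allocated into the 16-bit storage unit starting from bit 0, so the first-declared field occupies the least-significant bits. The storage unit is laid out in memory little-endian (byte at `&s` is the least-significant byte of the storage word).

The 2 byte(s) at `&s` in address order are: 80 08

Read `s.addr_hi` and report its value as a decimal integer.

[0]=0x80 [1]=0x08 (little-endian) → word 0x0880
id:1 @ bit 0 → (0x0880>>0)&0x1 = 0x0
slot:3 @ bit 1 → (0x0880>>1)&0x7 = 0x0
addr_hi:11 @ bit 4 → (0x0880>>4)&0x7ff = 0x88  ←
chan:1 @ bit 15 → (0x0880>>15)&0x1 = 0x0
addr_hi signed 11b, MSB=0: value = 136

136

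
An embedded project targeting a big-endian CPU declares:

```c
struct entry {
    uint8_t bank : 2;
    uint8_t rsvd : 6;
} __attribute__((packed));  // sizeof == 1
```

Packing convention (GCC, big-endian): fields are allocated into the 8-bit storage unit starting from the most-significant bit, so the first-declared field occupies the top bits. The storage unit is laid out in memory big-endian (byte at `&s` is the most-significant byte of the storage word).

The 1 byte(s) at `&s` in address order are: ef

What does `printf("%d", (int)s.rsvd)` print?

[0]=0xef (big-endian) → word 0xef
bank:2 @ bit 6 → (0xef>>6)&0x3 = 0x3
rsvd:6 @ bit 0 → (0xef>>0)&0x3f = 0x2f  ←

47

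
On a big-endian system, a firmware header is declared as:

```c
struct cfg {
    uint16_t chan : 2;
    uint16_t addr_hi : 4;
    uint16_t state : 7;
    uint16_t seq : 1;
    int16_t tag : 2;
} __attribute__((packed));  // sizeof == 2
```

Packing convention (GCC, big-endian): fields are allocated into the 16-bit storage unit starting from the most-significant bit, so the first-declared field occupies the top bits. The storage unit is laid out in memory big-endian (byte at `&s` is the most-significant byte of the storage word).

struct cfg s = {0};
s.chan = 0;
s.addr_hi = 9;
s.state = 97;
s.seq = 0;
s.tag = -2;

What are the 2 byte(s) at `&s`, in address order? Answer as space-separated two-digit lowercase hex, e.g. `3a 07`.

27 0a

[14+:2] chan=0 & 0x3 = 0x0; word=0x0000
[10+:4] addr_hi=9 & 0xf = 0x9; word=0x2400
[3+:7] state=97 & 0x7f = 0x61; word=0x2708
[2+:1] seq=0 & 0x1 = 0x0; word=0x2708
[0+:2] tag=-2 & 0x3 = 0x2; word=0x270a
word = 0x270a → big-endian bytes:
  [0]=0x27  [1]=0x0a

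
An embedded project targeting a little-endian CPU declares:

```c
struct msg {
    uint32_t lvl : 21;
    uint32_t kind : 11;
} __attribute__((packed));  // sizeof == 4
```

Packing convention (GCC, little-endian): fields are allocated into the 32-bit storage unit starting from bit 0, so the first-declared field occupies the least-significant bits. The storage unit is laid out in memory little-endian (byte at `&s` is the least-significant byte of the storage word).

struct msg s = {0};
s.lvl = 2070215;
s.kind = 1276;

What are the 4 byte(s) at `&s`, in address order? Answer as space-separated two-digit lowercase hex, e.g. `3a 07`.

c7 96 9f 9f

[0+:21] lvl=2070215 & 0x1fffff = 0x1f96c7; word=0x001f96c7
[21+:11] kind=1276 & 0x7ff = 0x4fc; word=0x9f9f96c7
word = 0x9f9f96c7 → little-endian bytes:
  [0]=0xc7  [1]=0x96  [2]=0x9f  [3]=0x9f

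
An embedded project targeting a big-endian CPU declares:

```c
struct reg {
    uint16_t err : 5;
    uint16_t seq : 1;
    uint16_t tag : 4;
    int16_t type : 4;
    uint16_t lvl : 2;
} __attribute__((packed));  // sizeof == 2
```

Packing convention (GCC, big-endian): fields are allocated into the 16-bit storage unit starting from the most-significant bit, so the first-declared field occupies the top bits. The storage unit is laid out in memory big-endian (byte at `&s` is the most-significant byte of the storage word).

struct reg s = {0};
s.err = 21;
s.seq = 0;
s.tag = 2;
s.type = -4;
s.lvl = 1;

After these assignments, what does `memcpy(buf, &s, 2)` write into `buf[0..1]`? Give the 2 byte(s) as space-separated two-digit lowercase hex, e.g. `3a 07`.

a8 b1

err (5b) val=21 bits=0x15 at bit 11: 0xa800
seq (1b) val=0 bits=0x0 at bit 10: 0xa800
tag (4b) val=2 bits=0x2 at bit 6: 0xa880
type (4b) val=-4 bits=0xc at bit 2: 0xa8b0
lvl (2b) val=1 bits=0x1 at bit 0: 0xa8b1
word = 0xa8b1 → big-endian bytes:
  [0]=0xa8  [1]=0xb1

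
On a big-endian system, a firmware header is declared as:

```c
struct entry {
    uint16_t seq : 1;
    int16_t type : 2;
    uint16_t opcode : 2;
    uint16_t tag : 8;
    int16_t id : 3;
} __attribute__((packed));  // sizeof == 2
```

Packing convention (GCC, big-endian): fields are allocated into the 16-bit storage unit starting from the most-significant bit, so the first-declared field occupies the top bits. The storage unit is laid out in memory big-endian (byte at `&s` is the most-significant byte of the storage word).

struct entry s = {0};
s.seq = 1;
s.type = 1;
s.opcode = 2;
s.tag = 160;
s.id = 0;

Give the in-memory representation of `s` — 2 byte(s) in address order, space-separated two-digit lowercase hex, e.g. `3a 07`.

seq (1b) val=1 bits=0x1 at bit 15: 0x8000
type (2b) val=1 bits=0x1 at bit 13: 0xa000
opcode (2b) val=2 bits=0x2 at bit 11: 0xb000
tag (8b) val=160 bits=0xa0 at bit 3: 0xb500
id (3b) val=0 bits=0x0 at bit 0: 0xb500
word = 0xb500 → big-endian bytes:
  [0]=0xb5  [1]=0x00

b5 00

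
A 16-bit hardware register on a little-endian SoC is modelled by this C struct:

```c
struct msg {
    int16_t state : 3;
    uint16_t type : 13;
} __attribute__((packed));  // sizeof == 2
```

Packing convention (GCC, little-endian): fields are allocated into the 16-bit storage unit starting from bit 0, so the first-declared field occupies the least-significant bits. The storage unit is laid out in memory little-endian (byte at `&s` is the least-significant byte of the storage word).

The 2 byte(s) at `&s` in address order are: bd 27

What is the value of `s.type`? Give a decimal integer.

[0]=0xbd [1]=0x27 (little-endian) → word 0x27bd
state [0+:3] = (word>>0) & 0x7 = 5
type [3+:13] = (word>>3) & 0x1fff = 1271  ←

1271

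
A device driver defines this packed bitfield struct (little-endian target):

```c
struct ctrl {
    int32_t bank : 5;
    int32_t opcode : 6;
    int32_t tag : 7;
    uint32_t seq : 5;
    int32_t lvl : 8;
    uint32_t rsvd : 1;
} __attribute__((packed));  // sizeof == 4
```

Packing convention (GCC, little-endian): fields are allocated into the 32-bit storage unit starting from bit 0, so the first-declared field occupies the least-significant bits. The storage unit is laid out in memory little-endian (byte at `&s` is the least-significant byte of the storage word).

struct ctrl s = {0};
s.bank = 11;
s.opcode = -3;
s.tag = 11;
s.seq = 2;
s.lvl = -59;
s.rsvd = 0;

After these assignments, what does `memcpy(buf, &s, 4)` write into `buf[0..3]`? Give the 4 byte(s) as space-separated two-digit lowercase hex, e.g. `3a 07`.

bank (5b) val=11 bits=0xb at bit 0: 0x0000000b
opcode (6b) val=-3 bits=0x3d at bit 5: 0x000007ab
tag (7b) val=11 bits=0xb at bit 11: 0x00005fab
seq (5b) val=2 bits=0x2 at bit 18: 0x00085fab
lvl (8b) val=-59 bits=0xc5 at bit 23: 0x62885fab
rsvd (1b) val=0 bits=0x0 at bit 31: 0x62885fab
word = 0x62885fab → little-endian bytes:
  [0]=0xab  [1]=0x5f  [2]=0x88  [3]=0x62

ab 5f 88 62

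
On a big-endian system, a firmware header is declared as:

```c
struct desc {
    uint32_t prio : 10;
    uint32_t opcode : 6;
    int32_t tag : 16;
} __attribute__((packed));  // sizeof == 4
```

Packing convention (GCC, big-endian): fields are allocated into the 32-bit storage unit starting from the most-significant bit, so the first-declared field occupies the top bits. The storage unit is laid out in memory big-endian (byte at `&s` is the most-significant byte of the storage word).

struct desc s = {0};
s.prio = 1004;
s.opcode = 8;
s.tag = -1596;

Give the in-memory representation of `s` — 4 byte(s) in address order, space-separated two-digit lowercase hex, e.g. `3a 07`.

prio (10b) val=1004 bits=0x3ec at bit 22: 0xfb000000
opcode (6b) val=8 bits=0x8 at bit 16: 0xfb080000
tag (16b) val=-1596 bits=0xf9c4 at bit 0: 0xfb08f9c4
word = 0xfb08f9c4 → big-endian bytes:
  [0]=0xfb  [1]=0x08  [2]=0xf9  [3]=0xc4

fb 08 f9 c4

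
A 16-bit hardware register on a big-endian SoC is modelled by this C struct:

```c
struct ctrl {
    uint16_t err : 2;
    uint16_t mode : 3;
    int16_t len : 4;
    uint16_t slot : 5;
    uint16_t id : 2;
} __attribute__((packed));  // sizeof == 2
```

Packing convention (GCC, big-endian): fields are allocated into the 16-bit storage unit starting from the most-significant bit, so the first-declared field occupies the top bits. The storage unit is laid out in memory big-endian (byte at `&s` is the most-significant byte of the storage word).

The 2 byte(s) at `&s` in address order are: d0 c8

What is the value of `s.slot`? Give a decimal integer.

18

[0]=0xd0 [1]=0xc8 (big-endian) → word 0xd0c8
err [14+:2] = (word>>14) & 0x3 = 3
mode [11+:3] = (word>>11) & 0x7 = 2
len [7+:4] = (word>>7) & 0xf = 1
slot [2+:5] = (word>>2) & 0x1f = 18  ←
id [0+:2] = (word>>0) & 0x3 = 0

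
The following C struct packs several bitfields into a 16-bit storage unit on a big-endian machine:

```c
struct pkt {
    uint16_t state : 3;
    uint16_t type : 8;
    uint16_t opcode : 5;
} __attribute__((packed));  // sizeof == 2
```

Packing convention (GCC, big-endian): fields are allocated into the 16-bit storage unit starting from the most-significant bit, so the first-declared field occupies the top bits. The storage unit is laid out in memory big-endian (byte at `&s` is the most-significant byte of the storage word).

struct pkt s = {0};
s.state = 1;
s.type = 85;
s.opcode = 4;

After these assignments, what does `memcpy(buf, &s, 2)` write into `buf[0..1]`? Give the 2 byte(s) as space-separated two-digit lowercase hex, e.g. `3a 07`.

state (3b) val=1 bits=0x1 at bit 13: 0x2000
type (8b) val=85 bits=0x55 at bit 5: 0x2aa0
opcode (5b) val=4 bits=0x4 at bit 0: 0x2aa4
word = 0x2aa4 → big-endian bytes:
  [0]=0x2a  [1]=0xa4

2a a4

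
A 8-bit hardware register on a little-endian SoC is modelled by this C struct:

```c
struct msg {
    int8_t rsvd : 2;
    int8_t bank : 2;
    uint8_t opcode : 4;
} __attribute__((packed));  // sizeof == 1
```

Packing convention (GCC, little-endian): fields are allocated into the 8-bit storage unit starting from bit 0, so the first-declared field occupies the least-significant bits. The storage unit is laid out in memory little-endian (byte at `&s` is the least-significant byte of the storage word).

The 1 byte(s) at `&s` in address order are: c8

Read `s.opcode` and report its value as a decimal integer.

[0]=0xc8 (little-endian) → word 0xc8
rsvd [0+:2] = (word>>0) & 0x3 = 0
bank [2+:2] = (word>>2) & 0x3 = 2
opcode [4+:4] = (word>>4) & 0xf = 12  ←

12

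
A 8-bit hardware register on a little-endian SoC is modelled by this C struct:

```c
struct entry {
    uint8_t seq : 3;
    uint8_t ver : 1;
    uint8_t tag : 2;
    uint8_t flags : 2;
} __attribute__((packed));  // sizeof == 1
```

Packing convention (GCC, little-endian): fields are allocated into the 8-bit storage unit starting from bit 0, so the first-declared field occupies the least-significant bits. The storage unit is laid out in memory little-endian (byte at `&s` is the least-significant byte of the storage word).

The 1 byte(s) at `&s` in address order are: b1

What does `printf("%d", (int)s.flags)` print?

[0]=0xb1 (little-endian) → word 0xb1
seq:3 @ bit 0 → (0xb1>>0)&0x7 = 0x1
ver:1 @ bit 3 → (0xb1>>3)&0x1 = 0x0
tag:2 @ bit 4 → (0xb1>>4)&0x3 = 0x3
flags:2 @ bit 6 → (0xb1>>6)&0x3 = 0x2  ←

2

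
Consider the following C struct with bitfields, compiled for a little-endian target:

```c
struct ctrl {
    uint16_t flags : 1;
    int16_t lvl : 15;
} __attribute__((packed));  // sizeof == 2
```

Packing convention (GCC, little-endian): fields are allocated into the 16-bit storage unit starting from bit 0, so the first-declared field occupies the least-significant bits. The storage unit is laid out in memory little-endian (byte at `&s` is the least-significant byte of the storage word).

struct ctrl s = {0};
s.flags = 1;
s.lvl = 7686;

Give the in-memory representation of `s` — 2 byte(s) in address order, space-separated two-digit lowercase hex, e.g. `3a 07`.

flags:1 = 1 → 0x1 << 0 → word 0x0001
lvl:15 = 7686 → 0x1e06 << 1 → word 0x3c0d
word = 0x3c0d → little-endian bytes:
  [0]=0x0d  [1]=0x3c

0d 3c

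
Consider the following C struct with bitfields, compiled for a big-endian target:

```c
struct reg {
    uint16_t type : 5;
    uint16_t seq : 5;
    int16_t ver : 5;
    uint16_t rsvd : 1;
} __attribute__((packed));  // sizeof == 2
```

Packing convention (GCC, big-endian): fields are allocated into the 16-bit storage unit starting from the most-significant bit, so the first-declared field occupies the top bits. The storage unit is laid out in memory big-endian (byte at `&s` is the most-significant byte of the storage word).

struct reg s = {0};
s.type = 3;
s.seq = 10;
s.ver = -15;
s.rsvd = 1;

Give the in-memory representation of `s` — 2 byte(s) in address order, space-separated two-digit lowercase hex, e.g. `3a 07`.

1a a3

type:5 = 3 → 0x3 << 11 → word 0x1800
seq:5 = 10 → 0xa << 6 → word 0x1a80
ver:5 = -15 → 0x11 << 1 → word 0x1aa2
rsvd:1 = 1 → 0x1 << 0 → word 0x1aa3
word = 0x1aa3 → big-endian bytes:
  [0]=0x1a  [1]=0xa3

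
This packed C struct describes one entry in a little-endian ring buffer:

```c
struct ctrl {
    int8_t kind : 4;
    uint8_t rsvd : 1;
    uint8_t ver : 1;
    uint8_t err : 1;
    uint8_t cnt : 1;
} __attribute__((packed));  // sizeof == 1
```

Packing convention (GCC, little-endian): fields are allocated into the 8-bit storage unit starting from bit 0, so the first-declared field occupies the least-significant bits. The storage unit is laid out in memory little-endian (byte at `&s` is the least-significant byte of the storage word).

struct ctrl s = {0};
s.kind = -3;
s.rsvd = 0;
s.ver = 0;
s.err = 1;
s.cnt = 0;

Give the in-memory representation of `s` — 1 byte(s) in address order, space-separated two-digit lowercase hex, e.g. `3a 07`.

[0+:4] kind=-3 & 0xf = 0xd; word=0x0d
[4+:1] rsvd=0 & 0x1 = 0x0; word=0x0d
[5+:1] ver=0 & 0x1 = 0x0; word=0x0d
[6+:1] err=1 & 0x1 = 0x1; word=0x4d
[7+:1] cnt=0 & 0x1 = 0x0; word=0x4d
word = 0x4d → little-endian bytes:
  [0]=0x4d

4d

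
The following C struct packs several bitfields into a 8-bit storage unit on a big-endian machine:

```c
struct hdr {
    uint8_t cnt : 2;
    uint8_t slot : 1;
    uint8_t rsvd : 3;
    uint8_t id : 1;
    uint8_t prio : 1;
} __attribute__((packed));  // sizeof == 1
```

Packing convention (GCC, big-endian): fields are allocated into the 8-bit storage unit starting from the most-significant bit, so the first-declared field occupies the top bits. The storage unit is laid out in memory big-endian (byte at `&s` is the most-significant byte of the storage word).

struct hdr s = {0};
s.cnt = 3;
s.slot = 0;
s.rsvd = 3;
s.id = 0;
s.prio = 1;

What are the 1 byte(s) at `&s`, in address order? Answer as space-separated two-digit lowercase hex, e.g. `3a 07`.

[6+:2] cnt=3 & 0x3 = 0x3; word=0xc0
[5+:1] slot=0 & 0x1 = 0x0; word=0xc0
[2+:3] rsvd=3 & 0x7 = 0x3; word=0xcc
[1+:1] id=0 & 0x1 = 0x0; word=0xcc
[0+:1] prio=1 & 0x1 = 0x1; word=0xcd
word = 0xcd → big-endian bytes:
  [0]=0xcd

cd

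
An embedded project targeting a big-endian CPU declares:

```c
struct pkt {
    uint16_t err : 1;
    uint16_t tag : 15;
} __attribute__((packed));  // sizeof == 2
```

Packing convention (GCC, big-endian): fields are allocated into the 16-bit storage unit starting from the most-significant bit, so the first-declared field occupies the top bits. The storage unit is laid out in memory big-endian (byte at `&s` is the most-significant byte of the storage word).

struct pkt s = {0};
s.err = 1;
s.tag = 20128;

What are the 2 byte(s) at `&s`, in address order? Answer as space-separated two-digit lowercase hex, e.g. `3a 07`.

ce a0

err (1b) val=1 bits=0x1 at bit 15: 0x8000
tag (15b) val=20128 bits=0x4ea0 at bit 0: 0xcea0
word = 0xcea0 → big-endian bytes:
  [0]=0xce  [1]=0xa0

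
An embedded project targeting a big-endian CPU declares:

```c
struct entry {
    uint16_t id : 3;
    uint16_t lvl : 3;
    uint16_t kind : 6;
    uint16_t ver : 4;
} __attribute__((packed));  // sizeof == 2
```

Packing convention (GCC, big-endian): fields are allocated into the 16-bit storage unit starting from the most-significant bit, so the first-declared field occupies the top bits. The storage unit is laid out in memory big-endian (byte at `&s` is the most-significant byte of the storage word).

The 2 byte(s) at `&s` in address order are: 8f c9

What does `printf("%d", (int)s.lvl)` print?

[0]=0x8f [1]=0xc9 (big-endian) → word 0x8fc9
id:3 @ bit 13 → (0x8fc9>>13)&0x7 = 0x4
lvl:3 @ bit 10 → (0x8fc9>>10)&0x7 = 0x3  ←
kind:6 @ bit 4 → (0x8fc9>>4)&0x3f = 0x3c
ver:4 @ bit 0 → (0x8fc9>>0)&0xf = 0x9

3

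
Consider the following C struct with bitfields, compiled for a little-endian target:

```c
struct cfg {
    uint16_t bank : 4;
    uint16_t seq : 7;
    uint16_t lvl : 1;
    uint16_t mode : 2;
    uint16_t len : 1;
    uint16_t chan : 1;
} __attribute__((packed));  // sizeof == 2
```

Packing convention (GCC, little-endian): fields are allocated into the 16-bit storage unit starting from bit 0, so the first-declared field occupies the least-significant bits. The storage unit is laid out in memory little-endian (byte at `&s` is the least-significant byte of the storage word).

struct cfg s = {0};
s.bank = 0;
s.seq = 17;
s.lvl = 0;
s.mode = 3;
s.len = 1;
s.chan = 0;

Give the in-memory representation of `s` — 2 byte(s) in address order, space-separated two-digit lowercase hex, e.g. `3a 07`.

10 71

[0+:4] bank=0 & 0xf = 0x0; word=0x0000
[4+:7] seq=17 & 0x7f = 0x11; word=0x0110
[11+:1] lvl=0 & 0x1 = 0x0; word=0x0110
[12+:2] mode=3 & 0x3 = 0x3; word=0x3110
[14+:1] len=1 & 0x1 = 0x1; word=0x7110
[15+:1] chan=0 & 0x1 = 0x0; word=0x7110
word = 0x7110 → little-endian bytes:
  [0]=0x10  [1]=0x71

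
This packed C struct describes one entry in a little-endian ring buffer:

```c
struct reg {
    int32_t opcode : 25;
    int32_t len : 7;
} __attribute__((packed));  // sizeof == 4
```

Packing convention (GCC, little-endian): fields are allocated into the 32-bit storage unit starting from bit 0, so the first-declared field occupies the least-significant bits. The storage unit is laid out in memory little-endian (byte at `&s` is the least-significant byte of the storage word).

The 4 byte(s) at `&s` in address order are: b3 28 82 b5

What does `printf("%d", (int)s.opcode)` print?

-8247117

[0]=0xb3 [1]=0x28 [2]=0x82 [3]=0xb5 (little-endian) → word 0xb58228b3
opcode:25 @ bit 0 → (0xb58228b3>>0)&0x1ffffff = 0x18228b3  ←
len:7 @ bit 25 → (0xb58228b3>>25)&0x7f = 0x5a
opcode signed 25b, MSB=1: 25307315 - 33554432 = -8247117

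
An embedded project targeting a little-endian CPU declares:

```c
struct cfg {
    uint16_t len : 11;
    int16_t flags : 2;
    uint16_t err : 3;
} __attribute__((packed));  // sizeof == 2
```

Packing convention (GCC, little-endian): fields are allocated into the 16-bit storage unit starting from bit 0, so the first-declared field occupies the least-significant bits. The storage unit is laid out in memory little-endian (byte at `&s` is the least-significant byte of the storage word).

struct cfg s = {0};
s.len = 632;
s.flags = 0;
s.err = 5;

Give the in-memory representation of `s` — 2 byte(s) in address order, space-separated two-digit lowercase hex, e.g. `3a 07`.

78 a2

len:11 = 632 → 0x278 << 0 → word 0x0278
flags:2 = 0 → 0x0 << 11 → word 0x0278
err:3 = 5 → 0x5 << 13 → word 0xa278
word = 0xa278 → little-endian bytes:
  [0]=0x78  [1]=0xa2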